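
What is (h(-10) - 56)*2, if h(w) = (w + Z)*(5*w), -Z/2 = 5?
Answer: 1888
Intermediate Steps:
Z = -10 (Z = -2*5 = -10)
h(w) = 5*w*(-10 + w) (h(w) = (w - 10)*(5*w) = (-10 + w)*(5*w) = 5*w*(-10 + w))
(h(-10) - 56)*2 = (5*(-10)*(-10 - 10) - 56)*2 = (5*(-10)*(-20) - 56)*2 = (1000 - 56)*2 = 944*2 = 1888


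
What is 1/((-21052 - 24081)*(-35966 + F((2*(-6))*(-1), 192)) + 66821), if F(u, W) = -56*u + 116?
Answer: 1/1648414247 ≈ 6.0664e-10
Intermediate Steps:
F(u, W) = 116 - 56*u
1/((-21052 - 24081)*(-35966 + F((2*(-6))*(-1), 192)) + 66821) = 1/((-21052 - 24081)*(-35966 + (116 - 56*2*(-6)*(-1))) + 66821) = 1/(-45133*(-35966 + (116 - (-672)*(-1))) + 66821) = 1/(-45133*(-35966 + (116 - 56*12)) + 66821) = 1/(-45133*(-35966 + (116 - 672)) + 66821) = 1/(-45133*(-35966 - 556) + 66821) = 1/(-45133*(-36522) + 66821) = 1/(1648347426 + 66821) = 1/1648414247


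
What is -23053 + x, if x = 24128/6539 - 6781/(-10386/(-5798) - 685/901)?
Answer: -40132134300791/1354618234 ≈ -29626.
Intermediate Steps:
x = -8904120152389/1354618234 (x = 24128*(1/6539) - 6781/(-10386*(-1/5798) - 685*1/901) = 1856/503 - 6781/(5193/2899 - 685/901) = 1856/503 - 6781/2693078/2611999 = 1856/503 - 6781*2611999/2693078 = 1856/503 - 17711965219/2693078 = -8904120152389/1354618234 ≈ -6573.2)
-23053 + x = -23053 - 8904120152389/1354618234 = -40132134300791/1354618234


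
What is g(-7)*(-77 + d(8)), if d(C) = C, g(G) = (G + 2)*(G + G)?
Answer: -4830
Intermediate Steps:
g(G) = 2*G*(2 + G) (g(G) = (2 + G)*(2*G) = 2*G*(2 + G))
g(-7)*(-77 + d(8)) = (2*(-7)*(2 - 7))*(-77 + 8) = (2*(-7)*(-5))*(-69) = 70*(-69) = -4830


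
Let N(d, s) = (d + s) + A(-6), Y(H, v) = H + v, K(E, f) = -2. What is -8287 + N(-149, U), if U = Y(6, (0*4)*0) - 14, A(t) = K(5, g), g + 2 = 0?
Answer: -8446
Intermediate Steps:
g = -2 (g = -2 + 0 = -2)
A(t) = -2
U = -8 (U = (6 + (0*4)*0) - 14 = (6 + 0*0) - 14 = (6 + 0) - 14 = 6 - 14 = -8)
N(d, s) = -2 + d + s (N(d, s) = (d + s) - 2 = -2 + d + s)
-8287 + N(-149, U) = -8287 + (-2 - 149 - 8) = -8287 - 159 = -8446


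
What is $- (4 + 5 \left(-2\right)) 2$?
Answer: $12$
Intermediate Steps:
$- (4 + 5 \left(-2\right)) 2 = - (4 - 10) 2 = \left(-1\right) \left(-6\right) 2 = 6 \cdot 2 = 12$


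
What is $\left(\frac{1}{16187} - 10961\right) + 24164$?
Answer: $\frac{213716962}{16187} \approx 13203.0$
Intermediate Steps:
$\left(\frac{1}{16187} - 10961\right) + 24164 = - \frac{177425706}{16187} + 24164 = \frac{213716962}{16187}$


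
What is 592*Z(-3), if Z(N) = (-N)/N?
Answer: -592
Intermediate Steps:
Z(N) = -1
592*Z(-3) = 592*(-1) = -592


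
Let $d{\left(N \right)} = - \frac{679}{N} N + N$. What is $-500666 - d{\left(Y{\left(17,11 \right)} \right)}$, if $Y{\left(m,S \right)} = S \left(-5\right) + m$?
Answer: $-499949$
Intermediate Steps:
$Y{\left(m,S \right)} = m - 5 S$ ($Y{\left(m,S \right)} = - 5 S + m = m - 5 S$)
$d{\left(N \right)} = -679 + N$
$-500666 - d{\left(Y{\left(17,11 \right)} \right)} = -500666 - \left(-679 + \left(17 - 55\right)\right) = -500666 - \left(-679 - 38\right) = -500666 - -717 = -500666 + 717 = -499949$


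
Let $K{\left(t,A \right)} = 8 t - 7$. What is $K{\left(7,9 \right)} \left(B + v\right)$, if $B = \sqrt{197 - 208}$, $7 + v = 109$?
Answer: $4998 + 49 i \sqrt{11} \approx 4998.0 + 162.51 i$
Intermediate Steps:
$v = 102$ ($v = -7 + 109 = 102$)
$K{\left(t,A \right)} = -7 + 8 t$
$B = i \sqrt{11}$ ($B = \sqrt{-11} = i \sqrt{11} \approx 3.3166 i$)
$K{\left(7,9 \right)} \left(B + v\right) = \left(-7 + 8 \cdot 7\right) \left(i \sqrt{11} + 102\right) = \left(-7 + 56\right) \left(102 + i \sqrt{11}\right) = 49 \left(102 + i \sqrt{11}\right) = 4998 + 49 i \sqrt{11}$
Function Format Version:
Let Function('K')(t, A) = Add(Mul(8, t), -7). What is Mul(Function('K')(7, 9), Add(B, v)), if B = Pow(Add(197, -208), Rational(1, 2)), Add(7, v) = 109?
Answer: Add(4998, Mul(49, I, Pow(11, Rational(1, 2)))) ≈ Add(4998.0, Mul(162.51, I))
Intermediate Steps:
v = 102 (v = Add(-7, 109) = 102)
Function('K')(t, A) = Add(-7, Mul(8, t))
B = Mul(I, Pow(11, Rational(1, 2))) (B = Pow(-11, Rational(1, 2)) = Mul(I, Pow(11, Rational(1, 2))) ≈ Mul(3.3166, I))
Mul(Function('K')(7, 9), Add(B, v)) = Mul(Add(-7, Mul(8, 7)), Add(Mul(I, Pow(11, Rational(1, 2))), 102)) = Mul(Add(-7, 56), Add(102, Mul(I, Pow(11, Rational(1, 2))))) = Mul(49, Add(102, Mul(I, Pow(11, Rational(1, 2))))) = Add(4998, Mul(49, I, Pow(11, Rational(1, 2))))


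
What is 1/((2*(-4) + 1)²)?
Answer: 1/49 ≈ 0.020408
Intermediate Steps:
1/((2*(-4) + 1)²) = 1/((-8 + 1)²) = 1/((-7)²) = 1/49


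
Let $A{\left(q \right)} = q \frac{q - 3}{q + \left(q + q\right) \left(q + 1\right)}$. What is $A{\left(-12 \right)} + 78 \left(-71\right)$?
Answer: $- \frac{38761}{7} \approx -5537.3$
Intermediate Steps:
$A{\left(q \right)} = \frac{q \left(-3 + q\right)}{q + 2 q \left(1 + q\right)}$ ($A{\left(q \right)} = q \frac{-3 + q}{q + 2 q \left(1 + q\right)} = \frac{q \left(-3 + q\right)}{q + 2 q \left(1 + q\right)}$)
$A{\left(-12 \right)} + 78 \left(-71\right) = \frac{-3 - 12}{3 + 2 \left(-12\right)} + 78 \left(-71\right) = \frac{1}{3 - 24} \left(-15\right) - 5538 = \frac{1}{-21} \left(-15\right) - 5538 = \left(- \frac{1}{21}\right) \left(-15\right) - 5538 = \frac{5}{7} - 5538 = - \frac{38761}{7}$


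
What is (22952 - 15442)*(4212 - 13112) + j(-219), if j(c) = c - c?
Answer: -66839000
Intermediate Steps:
j(c) = 0
(22952 - 15442)*(4212 - 13112) + j(-219) = (22952 - 15442)*(4212 - 13112) + 0 = 7510*(-8900) + 0 = -66839000 + 0 = -66839000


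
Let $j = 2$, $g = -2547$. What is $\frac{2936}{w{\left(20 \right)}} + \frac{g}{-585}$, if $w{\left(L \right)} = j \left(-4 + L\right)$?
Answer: $\frac{24987}{260} \approx 96.104$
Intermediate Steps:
$w{\left(L \right)} = -8 + 2 L$ ($w{\left(L \right)} = 2 \left(-4 + L\right) = -8 + 2 L$)
$\frac{2936}{w{\left(20 \right)}} + \frac{g}{-585} = \frac{2936}{-8 + 2 \cdot 20} - \frac{2547}{-585} = \frac{2936}{-8 + 40} - - \frac{283}{65} = \frac{2936}{32} + \frac{283}{65} = 2936 \cdot \frac{1}{32} + \frac{283}{65} = \frac{367}{4} + \frac{283}{65} = \frac{24987}{260}$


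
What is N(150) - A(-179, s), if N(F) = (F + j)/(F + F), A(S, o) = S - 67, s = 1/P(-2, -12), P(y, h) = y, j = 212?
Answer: 37081/150 ≈ 247.21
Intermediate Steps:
s = -½ (s = 1/(-2) = -½ ≈ -0.50000)
A(S, o) = -67 + S
N(F) = (212 + F)/(2*F) (N(F) = (F + 212)/(F + F) = (212 + F)/((2*F)) = (212 + F)*(1/(2*F)) = (212 + F)/(2*F))
N(150) - A(-179, s) = (½)*(212 + 150)/150 - (-67 - 179) = (½)*(1/150)*362 - 1*(-246) = 181/150 + 246 = 37081/150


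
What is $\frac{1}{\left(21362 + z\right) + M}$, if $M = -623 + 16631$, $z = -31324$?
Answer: $\frac{1}{6046} \approx 0.0001654$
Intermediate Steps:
$M = 16008$
$\frac{1}{\left(21362 + z\right) + M} = \frac{1}{\left(21362 - 31324\right) + 16008} = \frac{1}{-9962 + 16008} = \frac{1}{6046}$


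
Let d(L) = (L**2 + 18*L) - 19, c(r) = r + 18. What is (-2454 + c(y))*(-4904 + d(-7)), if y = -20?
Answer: 12280000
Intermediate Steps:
c(r) = 18 + r
d(L) = -19 + L**2 + 18*L
(-2454 + c(y))*(-4904 + d(-7)) = (-2454 + (18 - 20))*(-4904 + (-19 + (-7)**2 + 18*(-7))) = (-2454 - 2)*(-4904 + (-19 + 49 - 126)) = -2456*(-4904 - 96) = -2456*(-5000) = 12280000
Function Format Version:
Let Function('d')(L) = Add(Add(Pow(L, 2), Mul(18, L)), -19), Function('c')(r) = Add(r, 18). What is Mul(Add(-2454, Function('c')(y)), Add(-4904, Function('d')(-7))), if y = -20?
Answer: 12280000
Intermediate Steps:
Function('c')(r) = Add(18, r)
Function('d')(L) = Add(-19, Pow(L, 2), Mul(18, L))
Mul(Add(-2454, Function('c')(y)), Add(-4904, Function('d')(-7))) = Mul(Add(-2454, Add(18, -20)), Add(-4904, Add(-19, Pow(-7, 2), Mul(18, -7)))) = Mul(Add(-2454, -2), Add(-4904, Add(-19, 49, -126))) = Mul(-2456, Add(-4904, -96)) = Mul(-2456, -5000) = 12280000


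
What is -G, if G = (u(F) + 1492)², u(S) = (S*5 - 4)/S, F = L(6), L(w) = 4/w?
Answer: -2223081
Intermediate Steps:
F = ⅔ (F = 4/6 = 4*(⅙) = ⅔ ≈ 0.66667)
u(S) = (-4 + 5*S)/S (u(S) = (5*S - 4)/S = (-4 + 5*S)/S)
G = 2223081 (G = ((5 - 4/⅔) + 1492)² = ((5 - 4*3/2) + 1492)² = ((5 - 6) + 1492)² = (-1 + 1492)² = 1491² = 2223081)
-G = -1*2223081 = -2223081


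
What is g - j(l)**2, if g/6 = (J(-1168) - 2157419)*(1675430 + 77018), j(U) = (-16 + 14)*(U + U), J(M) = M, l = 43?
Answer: -22696868855440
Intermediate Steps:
j(U) = -4*U
g = -22696868825856 (g = 6*((-1168 - 2157419)*(1675430 + 77018)) = 6*(-2158587*1752448) = 6*(-3782811470976) = -22696868825856)
g - j(l)**2 = -22696868825856 - (-4*43)**2 = -22696868825856 - 1*(-172)**2 = -22696868825856 - 1*29584 = -22696868825856 - 29584 = -22696868855440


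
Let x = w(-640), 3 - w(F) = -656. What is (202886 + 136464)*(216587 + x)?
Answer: 73722430100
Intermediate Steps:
w(F) = 659 (w(F) = 3 - 1*(-656) = 3 + 656 = 659)
x = 659
(202886 + 136464)*(216587 + x) = (202886 + 136464)*(216587 + 659) = 339350*217246 = 73722430100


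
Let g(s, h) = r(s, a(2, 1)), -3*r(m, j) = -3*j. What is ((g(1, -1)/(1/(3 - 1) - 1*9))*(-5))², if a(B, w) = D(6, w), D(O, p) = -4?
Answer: 1600/289 ≈ 5.5363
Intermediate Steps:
a(B, w) = -4
r(m, j) = j (r(m, j) = -(-1)*j = j)
g(s, h) = -4
((g(1, -1)/(1/(3 - 1) - 1*9))*(-5))² = (-4/(1/(3 - 1) - 1*9)*(-5))² = (-4/(1/2 - 9)*(-5))² = (-4/(½ - 9)*(-5))² = (-4/(-17/2)*(-5))² = (-4*(-2/17)*(-5))² = ((8/17)*(-5))² = (-40/17)² = 1600/289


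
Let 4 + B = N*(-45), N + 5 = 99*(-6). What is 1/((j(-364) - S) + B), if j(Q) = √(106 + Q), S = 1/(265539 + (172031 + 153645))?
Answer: 1570053755641460/42314533795649926891 - 349535176225*I*√258/253887202773899561346 ≈ 3.7104e-5 - 2.2114e-8*I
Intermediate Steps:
S = 1/591215 (S = 1/(265539 + 325676) = 1/591215 ≈ 1.6914e-6)
N = -599 (N = -5 + 99*(-6) = -5 - 594 = -599)
B = 26951 (B = -4 - 599*(-45) = -4 + 26955 = 26951)
1/((j(-364) - S) + B) = 1/((√(106 - 364) - 1*1/591215) + 26951) = 1/((√(-258) - 1/591215) + 26951) = 1/((I*√258 - 1/591215) + 26951) = 1/((-1/591215 + I*√258) + 26951) = 1/(15933835464/591215 + I*√258)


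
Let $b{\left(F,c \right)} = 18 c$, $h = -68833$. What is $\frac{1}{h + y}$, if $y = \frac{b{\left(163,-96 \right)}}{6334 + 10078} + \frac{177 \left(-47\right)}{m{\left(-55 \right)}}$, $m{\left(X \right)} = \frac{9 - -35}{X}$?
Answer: $- \frac{16412}{959024639} \approx -1.7113 \cdot 10^{-5}$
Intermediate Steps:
$m{\left(X \right)} = \frac{44}{X}$ ($m{\left(X \right)} = \frac{9 + 35}{X} = \frac{44}{X}$)
$y = \frac{170662557}{16412}$ ($y = \frac{18 \left(-96\right)}{6334 + 10078} + \frac{177 \left(-47\right)}{44 \frac{1}{-55}} = - \frac{1728}{16412} - \frac{8319}{44 \left(- \frac{1}{55}\right)} = \left(-1728\right) \frac{1}{16412} - \frac{8319}{- \frac{4}{5}} = - \frac{432}{4103} - - \frac{41595}{4} = - \frac{432}{4103} + \frac{41595}{4} = \frac{170662557}{16412} \approx 10399.0$)
$\frac{1}{h + y} = \frac{1}{-68833 + \frac{170662557}{16412}} = \frac{1}{- \frac{959024639}{16412}} = - \frac{16412}{959024639}$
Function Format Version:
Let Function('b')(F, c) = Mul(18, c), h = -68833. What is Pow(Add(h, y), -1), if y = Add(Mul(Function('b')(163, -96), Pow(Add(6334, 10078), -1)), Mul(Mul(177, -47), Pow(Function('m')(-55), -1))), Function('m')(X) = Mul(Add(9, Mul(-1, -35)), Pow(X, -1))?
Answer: Rational(-16412, 959024639) ≈ -1.7113e-5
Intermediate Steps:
Function('m')(X) = Mul(44, Pow(X, -1)) (Function('m')(X) = Mul(Add(9, 35), Pow(X, -1)) = Mul(44, Pow(X, -1)))
y = Rational(170662557, 16412) (y = Add(Mul(Mul(18, -96), Pow(Add(6334, 10078), -1)), Mul(Mul(177, -47), Pow(Mul(44, Pow(-55, -1)), -1))) = Add(Mul(-1728, Pow(16412, -1)), Mul(-8319, Pow(Mul(44, Rational(-1, 55)), -1))) = Add(Mul(-1728, Rational(1, 16412)), Mul(-8319, Pow(Rational(-4, 5), -1))) = Add(Rational(-432, 4103), Mul(-8319, Rational(-5, 4))) = Add(Rational(-432, 4103), Rational(41595, 4)) = Rational(170662557, 16412) ≈ 10399.)
Pow(Add(h, y), -1) = Pow(Add(-68833, Rational(170662557, 16412)), -1) = Pow(Rational(-959024639, 16412), -1) = Rational(-16412, 959024639)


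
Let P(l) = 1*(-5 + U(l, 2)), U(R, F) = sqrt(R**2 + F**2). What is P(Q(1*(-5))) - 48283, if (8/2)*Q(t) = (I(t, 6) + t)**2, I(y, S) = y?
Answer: -48288 + sqrt(629) ≈ -48263.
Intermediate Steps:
U(R, F) = sqrt(F**2 + R**2)
Q(t) = t**2 (Q(t) = (t + t)**2/4 = (2*t)**2/4 = (4*t**2)/4 = t**2)
P(l) = -5 + sqrt(4 + l**2) (P(l) = 1*(-5 + sqrt(2**2 + l**2)) = 1*(-5 + sqrt(4 + l**2)) = -5 + sqrt(4 + l**2))
P(Q(1*(-5))) - 48283 = (-5 + sqrt(4 + ((1*(-5))**2)**2)) - 48283 = (-5 + sqrt(4 + ((-5)**2)**2)) - 48283 = (-5 + sqrt(4 + 25**2)) - 48283 = (-5 + sqrt(4 + 625)) - 48283 = (-5 + sqrt(629)) - 48283 = -48288 + sqrt(629)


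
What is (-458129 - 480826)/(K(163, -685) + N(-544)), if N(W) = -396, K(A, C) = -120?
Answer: 312985/172 ≈ 1819.7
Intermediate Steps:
(-458129 - 480826)/(K(163, -685) + N(-544)) = (-458129 - 480826)/(-120 - 396) = -938955/(-516) = -938955*(-1/516) = 312985/172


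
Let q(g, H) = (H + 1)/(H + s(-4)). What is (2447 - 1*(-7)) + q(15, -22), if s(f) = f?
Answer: 63825/26 ≈ 2454.8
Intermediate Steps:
q(g, H) = (1 + H)/(-4 + H) (q(g, H) = (H + 1)/(H - 4) = (1 + H)/(-4 + H))
(2447 - 1*(-7)) + q(15, -22) = (2447 - 1*(-7)) + (1 - 22)/(-4 - 22) = (2447 + 7) - 21/(-26) = 2454 - 1/26*(-21) = 2454 + 21/26 = 63825/26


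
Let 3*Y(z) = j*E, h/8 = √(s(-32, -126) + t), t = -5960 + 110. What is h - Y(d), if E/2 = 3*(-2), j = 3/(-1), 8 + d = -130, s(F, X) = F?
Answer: -12 + 8*I*√5882 ≈ -12.0 + 613.55*I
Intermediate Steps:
d = -138 (d = -8 - 130 = -138)
j = -3 (j = 3*(-1) = -3)
E = -12 (E = 2*(3*(-2)) = 2*(-6) = -12)
t = -5850
h = 8*I*√5882 (h = 8*√(-32 - 5850) = 8*√(-5882) = 8*(I*√5882) = 8*I*√5882 ≈ 613.55*I)
Y(z) = 12 (Y(z) = (-3*(-12))/3 = (⅓)*36 = 12)
h - Y(d) = 8*I*√5882 - 1*12 = 8*I*√5882 - 12 = -12 + 8*I*√5882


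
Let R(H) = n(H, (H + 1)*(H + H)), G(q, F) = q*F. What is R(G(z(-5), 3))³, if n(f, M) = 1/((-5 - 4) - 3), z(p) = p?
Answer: -1/1728 ≈ -0.00057870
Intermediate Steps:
n(f, M) = -1/12 (n(f, M) = 1/(-9 - 3) = 1/(-12) = -1/12)
G(q, F) = F*q
R(H) = -1/12
R(G(z(-5), 3))³ = (-1/12)³ = -1/1728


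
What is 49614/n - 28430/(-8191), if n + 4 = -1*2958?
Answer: -161089307/12130871 ≈ -13.279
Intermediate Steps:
n = -2962 (n = -4 - 1*2958 = -4 - 2958 = -2962)
49614/n - 28430/(-8191) = 49614/(-2962) - 28430/(-8191) = 49614*(-1/2962) - 28430*(-1/8191) = -24807/1481 + 28430/8191 = -161089307/12130871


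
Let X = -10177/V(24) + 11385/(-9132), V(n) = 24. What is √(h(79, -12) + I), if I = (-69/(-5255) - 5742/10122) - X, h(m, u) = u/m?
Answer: √17366948409439320162077177970/6395592684180 ≈ 20.605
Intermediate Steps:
X = -7767467/18264 (X = -10177/24 + 11385/(-9132) = -10177*1/24 + 11385*(-1/9132) = -10177/24 - 3795/3044 = -7767467/18264 ≈ -425.29)
I = 68770307625547/161913738840 (I = (-69/(-5255) - 5742/10122) - 1*(-7767467/18264) = (-69*(-1/5255) - 5742*1/10122) + 7767467/18264 = (69/5255 - 957/1687) + 7767467/18264 = -4912632/8865185 + 7767467/18264 = 68770307625547/161913738840 ≈ 424.73)
√(h(79, -12) + I) = √(-12/79 + 68770307625547/161913738840) = √(5430911337552133/12791185368360) = √17366948409439320162077177970/6395592684180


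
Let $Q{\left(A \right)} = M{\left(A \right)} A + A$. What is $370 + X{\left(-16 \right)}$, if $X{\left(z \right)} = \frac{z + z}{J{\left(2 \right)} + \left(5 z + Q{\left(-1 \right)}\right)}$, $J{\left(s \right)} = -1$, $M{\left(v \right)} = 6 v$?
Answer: $\frac{7038}{19} \approx 370.42$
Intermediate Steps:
$Q{\left(A \right)} = A + 6 A^{2}$ ($Q{\left(A \right)} = 6 A A + A = 6 A^{2} + A = A + 6 A^{2}$)
$X{\left(z \right)} = \frac{2 z}{4 + 5 z}$ ($X{\left(z \right)} = \frac{z + z}{-1 - \left(1 - 6 - 5 z\right)} = \frac{2 z}{-1 + \left(5 z - \left(1 - 6\right)\right)} = \frac{2 z}{-1 + \left(5 z - -5\right)} = \frac{2 z}{-1 + \left(5 z + 5\right)} = \frac{2 z}{-1 + \left(5 + 5 z\right)} = \frac{2 z}{4 + 5 z}$)
$370 + X{\left(-16 \right)} = 370 + 2 \left(-16\right) \frac{1}{4 + 5 \left(-16\right)} = 370 + 2 \left(-16\right) \frac{1}{4 - 80} = 370 + 2 \left(-16\right) \frac{1}{-76} = 370 + 2 \left(-16\right) \left(- \frac{1}{76}\right) = 370 + \frac{8}{19} = \frac{7038}{19}$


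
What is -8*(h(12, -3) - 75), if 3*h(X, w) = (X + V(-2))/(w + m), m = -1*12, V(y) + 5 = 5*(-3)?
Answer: 26936/45 ≈ 598.58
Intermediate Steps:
V(y) = -20 (V(y) = -5 + 5*(-3) = -5 - 15 = -20)
m = -12
h(X, w) = (-20 + X)/(3*(-12 + w)) (h(X, w) = ((X - 20)/(w - 12))/3 = ((-20 + X)/(-12 + w))/3 = (-20 + X)/(3*(-12 + w)))
-8*(h(12, -3) - 75) = -8*((-20 + 12)/(3*(-12 - 3)) - 75) = -8*((1/3)*(-8)/(-15) - 75) = -8*((1/3)*(-1/15)*(-8) - 75) = -8*(8/45 - 75) = -8*(-3367/45) = 26936/45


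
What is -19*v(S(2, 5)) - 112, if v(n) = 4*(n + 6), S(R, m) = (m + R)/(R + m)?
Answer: -644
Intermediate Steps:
S(R, m) = 1 (S(R, m) = (R + m)/(R + m) = 1)
v(n) = 24 + 4*n (v(n) = 4*(6 + n) = 24 + 4*n)
-19*v(S(2, 5)) - 112 = -19*(24 + 4*1) - 112 = -19*(24 + 4) - 112 = -19*28 - 112 = -532 - 112 = -644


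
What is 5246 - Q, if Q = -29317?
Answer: 34563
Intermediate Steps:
5246 - Q = 5246 - 1*(-29317) = 5246 + 29317 = 34563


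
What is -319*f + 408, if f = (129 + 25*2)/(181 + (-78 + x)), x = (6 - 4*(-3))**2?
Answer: 117115/427 ≈ 274.27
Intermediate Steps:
x = 324 (x = (6 + 12)**2 = 18**2 = 324)
f = 179/427 (f = (129 + 25*2)/(181 + (-78 + 324)) = (129 + 50)/(181 + 246) = 179/427 ≈ 0.41920)
-319*f + 408 = -319*179/427 + 408 = -57101/427 + 408 = 117115/427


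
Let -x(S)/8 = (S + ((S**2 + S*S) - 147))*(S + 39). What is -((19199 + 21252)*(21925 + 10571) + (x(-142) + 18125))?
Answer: -1347505957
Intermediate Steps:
x(S) = -8*(39 + S)*(-147 + S + 2*S**2) (x(S) = -8*(S + ((S**2 + S*S) - 147))*(S + 39) = -8*(S + ((S**2 + S**2) - 147))*(39 + S) = -8*(S + (2*S**2 - 147))*(39 + S) = -8*(S + (-147 + 2*S**2))*(39 + S) = -8*(-147 + S + 2*S**2)*(39 + S) = -8*(39 + S)*(-147 + S + 2*S**2))
-((19199 + 21252)*(21925 + 10571) + (x(-142) + 18125)) = -((19199 + 21252)*(21925 + 10571) + ((45864 - 632*(-142)**2 - 16*(-142)**3 + 864*(-142)) + 18125)) = -(40451*32496 + ((45864 - 632*20164 - 16*(-2863288) - 122688) + 18125)) = -(1314495696 + ((45864 - 12743648 + 45812608 - 122688) + 18125)) = -(1314495696 + (32992136 + 18125)) = -(1314495696 + 33010261) = -1*1347505957 = -1347505957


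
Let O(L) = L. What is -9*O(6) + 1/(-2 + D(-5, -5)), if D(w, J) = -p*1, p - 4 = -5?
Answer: -55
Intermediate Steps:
p = -1 (p = 4 - 5 = -1)
D(w, J) = 1 (D(w, J) = -1*(-1)*1 = 1*1 = 1)
-9*O(6) + 1/(-2 + D(-5, -5)) = -9*6 + 1/(-2 + 1) = -54 + 1/(-1) = -54 - 1 = -55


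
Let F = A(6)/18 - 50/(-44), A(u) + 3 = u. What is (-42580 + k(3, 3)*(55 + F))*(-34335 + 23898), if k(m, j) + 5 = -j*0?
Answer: 4920801970/11 ≈ 4.4735e+8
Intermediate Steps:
A(u) = -3 + u
F = 43/33 (F = (-3 + 6)/18 - 50/(-44) = 3*(1/18) - 50*(-1/44) = ⅙ + 25/22 = 43/33 ≈ 1.3030)
k(m, j) = -5 (k(m, j) = -5 - j*0 = -5 + 0 = -5)
(-42580 + k(3, 3)*(55 + F))*(-34335 + 23898) = (-42580 - 5*(55 + 43/33))*(-34335 + 23898) = (-42580 - 5*1858/33)*(-10437) = (-42580 - 9290/33)*(-10437) = -1414430/33*(-10437) = 4920801970/11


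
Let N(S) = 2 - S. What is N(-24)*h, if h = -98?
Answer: -2548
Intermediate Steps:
N(-24)*h = (2 - 1*(-24))*(-98) = (2 + 24)*(-98) = 26*(-98) = -2548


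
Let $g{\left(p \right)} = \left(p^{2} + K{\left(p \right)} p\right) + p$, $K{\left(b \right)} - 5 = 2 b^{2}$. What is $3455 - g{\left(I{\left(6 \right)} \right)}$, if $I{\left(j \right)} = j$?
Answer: $2951$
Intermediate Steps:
$K{\left(b \right)} = 5 + 2 b^{2}$
$g{\left(p \right)} = p + p^{2} + p \left(5 + 2 p^{2}\right)$ ($g{\left(p \right)} = \left(p^{2} + \left(5 + 2 p^{2}\right) p\right) + p = \left(p^{2} + p \left(5 + 2 p^{2}\right)\right) + p = p + p^{2} + p \left(5 + 2 p^{2}\right)$)
$3455 - g{\left(I{\left(6 \right)} \right)} = 3455 - 6 \left(6 + 6 + 2 \cdot 6^{2}\right) = 3455 - 6 \left(6 + 6 + 2 \cdot 36\right) = 3455 - 6 \left(6 + 6 + 72\right) = 3455 - 6 \cdot 84 = 3455 - 504 = 2951$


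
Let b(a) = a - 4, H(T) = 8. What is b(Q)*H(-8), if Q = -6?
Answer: -80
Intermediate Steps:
b(a) = -4 + a
b(Q)*H(-8) = (-4 - 6)*8 = -10*8 = -80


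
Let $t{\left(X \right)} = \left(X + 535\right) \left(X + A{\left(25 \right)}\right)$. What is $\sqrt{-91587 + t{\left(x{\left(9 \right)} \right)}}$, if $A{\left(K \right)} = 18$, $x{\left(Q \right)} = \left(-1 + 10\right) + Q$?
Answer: $i \sqrt{71679} \approx 267.73 i$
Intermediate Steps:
$x{\left(Q \right)} = 9 + Q$
$t{\left(X \right)} = \left(18 + X\right) \left(535 + X\right)$ ($t{\left(X \right)} = \left(X + 535\right) \left(X + 18\right) = \left(535 + X\right) \left(18 + X\right) = \left(18 + X\right) \left(535 + X\right)$)
$\sqrt{-91587 + t{\left(x{\left(9 \right)} \right)}} = \sqrt{-91587 + \left(9630 + \left(9 + 9\right)^{2} + 553 \left(9 + 9\right)\right)} = \sqrt{-91587 + \left(9630 + 18^{2} + 553 \cdot 18\right)} = \sqrt{-91587 + \left(9630 + 324 + 9954\right)} = \sqrt{-91587 + 19908} = \sqrt{-71679} = i \sqrt{71679}$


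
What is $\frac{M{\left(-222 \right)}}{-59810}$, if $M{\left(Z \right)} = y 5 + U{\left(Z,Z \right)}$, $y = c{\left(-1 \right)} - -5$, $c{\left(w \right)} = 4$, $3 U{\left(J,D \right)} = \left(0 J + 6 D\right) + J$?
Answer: $\frac{473}{59810} \approx 0.0079084$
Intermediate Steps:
$U{\left(J,D \right)} = 2 D + \frac{J}{3}$ ($U{\left(J,D \right)} = \frac{\left(0 J + 6 D\right) + J}{3} = \frac{\left(0 + 6 D\right) + J}{3} = \frac{6 D + J}{3} = \frac{J + 6 D}{3} = 2 D + \frac{J}{3}$)
$y = 9$ ($y = 4 - -5 = 4 + 5 = 9$)
$M{\left(Z \right)} = 45 + \frac{7 Z}{3}$ ($M{\left(Z \right)} = 9 \cdot 5 + \left(2 Z + \frac{Z}{3}\right) = 45 + \frac{7 Z}{3}$)
$\frac{M{\left(-222 \right)}}{-59810} = \frac{45 + \frac{7}{3} \left(-222\right)}{-59810} = \left(45 - 518\right) \left(- \frac{1}{59810}\right) = \left(-473\right) \left(- \frac{1}{59810}\right) = \frac{473}{59810}$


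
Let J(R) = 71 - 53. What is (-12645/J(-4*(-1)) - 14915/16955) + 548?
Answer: -1053785/6782 ≈ -155.38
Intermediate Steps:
J(R) = 18
(-12645/J(-4*(-1)) - 14915/16955) + 548 = (-12645/18 - 14915/16955) + 548 = (-12645*1/18 - 14915*1/16955) + 548 = (-1405/2 - 2983/3391) + 548 = -4770321/6782 + 548 = -1053785/6782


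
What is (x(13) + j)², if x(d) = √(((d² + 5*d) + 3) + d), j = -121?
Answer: 14891 - 1210*√10 ≈ 11065.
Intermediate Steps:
x(d) = √(3 + d² + 6*d) (x(d) = √((3 + d² + 5*d) + d) = √(3 + d² + 6*d))
(x(13) + j)² = (√(3 + 13² + 6*13) - 121)² = (√(3 + 169 + 78) - 121)² = (√250 - 121)² = (5*√10 - 121)² = (-121 + 5*√10)²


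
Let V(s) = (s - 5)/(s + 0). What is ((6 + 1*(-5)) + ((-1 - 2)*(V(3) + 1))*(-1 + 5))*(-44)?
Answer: 132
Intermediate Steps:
V(s) = (-5 + s)/s
((6 + 1*(-5)) + ((-1 - 2)*(V(3) + 1))*(-1 + 5))*(-44) = ((6 + 1*(-5)) + ((-1 - 2)*((-5 + 3)/3 + 1))*(-1 + 5))*(-44) = ((6 - 5) - 3*((⅓)*(-2) + 1)*4)*(-44) = (1 - 3*(-⅔ + 1)*4)*(-44) = (1 - 3*⅓*4)*(-44) = (1 - 1*4)*(-44) = (1 - 4)*(-44) = -3*(-44) = 132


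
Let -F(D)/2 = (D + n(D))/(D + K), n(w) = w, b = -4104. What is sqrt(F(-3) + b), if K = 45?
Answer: I*sqrt(201082)/7 ≈ 64.06*I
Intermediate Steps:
F(D) = -4*D/(45 + D) (F(D) = -2*(D + D)/(D + 45) = -2*2*D/(45 + D) = -4*D/(45 + D))
sqrt(F(-3) + b) = sqrt(-4*(-3)/(45 - 3) - 4104) = sqrt(-4*(-3)/42 - 4104) = sqrt(-4*(-3)*1/42 - 4104) = sqrt(2/7 - 4104) = sqrt(-28726/7) = I*sqrt(201082)/7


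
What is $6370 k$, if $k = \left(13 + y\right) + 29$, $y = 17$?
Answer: $375830$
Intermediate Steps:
$k = 59$ ($k = \left(13 + 17\right) + 29 = 30 + 29 = 59$)
$6370 k = 6370 \cdot 59 = 375830$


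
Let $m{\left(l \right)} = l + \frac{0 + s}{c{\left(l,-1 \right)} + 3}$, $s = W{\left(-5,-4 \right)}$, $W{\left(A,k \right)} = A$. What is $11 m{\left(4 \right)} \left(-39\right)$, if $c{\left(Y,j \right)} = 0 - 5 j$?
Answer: $- \frac{11583}{8} \approx -1447.9$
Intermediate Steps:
$s = -5$
$c{\left(Y,j \right)} = - 5 j$
$m{\left(l \right)} = - \frac{5}{8} + l$ ($m{\left(l \right)} = l + \frac{0 - 5}{\left(-5\right) \left(-1\right) + 3} = l - \frac{5}{5 + 3} = l - \frac{5}{8} = - \frac{5}{8} + l$)
$11 m{\left(4 \right)} \left(-39\right) = 11 \left(- \frac{5}{8} + 4\right) \left(-39\right) = 11 \cdot \frac{27}{8} \left(-39\right) = \frac{297}{8} \left(-39\right) = - \frac{11583}{8}$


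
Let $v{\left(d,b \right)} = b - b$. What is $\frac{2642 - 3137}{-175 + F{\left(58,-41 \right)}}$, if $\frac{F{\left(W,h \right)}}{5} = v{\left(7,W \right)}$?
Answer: $\frac{99}{35} \approx 2.8286$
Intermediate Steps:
$v{\left(d,b \right)} = 0$
$F{\left(W,h \right)} = 0$ ($F{\left(W,h \right)} = 5 \cdot 0 = 0$)
$\frac{2642 - 3137}{-175 + F{\left(58,-41 \right)}} = \frac{2642 - 3137}{-175 + 0} = - \frac{495}{-175} = \left(-495\right) \left(- \frac{1}{175}\right) = \frac{99}{35}$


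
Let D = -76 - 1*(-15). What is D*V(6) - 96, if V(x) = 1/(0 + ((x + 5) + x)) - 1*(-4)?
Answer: -5841/17 ≈ -343.59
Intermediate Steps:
D = -61 (D = -76 + 15 = -61)
V(x) = 4 + 1/(5 + 2*x) (V(x) = 1/(0 + ((5 + x) + x)) + 4 = 1/(0 + (5 + 2*x)) + 4 = 1/(5 + 2*x) + 4 = 4 + 1/(5 + 2*x))
D*V(6) - 96 = -61*(21 + 8*6)/(5 + 2*6) - 96 = -61*(21 + 48)/(5 + 12) - 96 = -61*69/17 - 96 = -4209/17 - 96 = -5841/17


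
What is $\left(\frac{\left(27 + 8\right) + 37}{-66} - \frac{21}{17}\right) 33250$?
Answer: $- \frac{14463750}{187} \approx -77346.0$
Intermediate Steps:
$\left(\frac{\left(27 + 8\right) + 37}{-66} - \frac{21}{17}\right) 33250 = \left(\left(35 + 37\right) \left(- \frac{1}{66}\right) - \frac{21}{17}\right) 33250 = \left(72 \left(- \frac{1}{66}\right) - \frac{21}{17}\right) 33250 = \left(- \frac{12}{11} - \frac{21}{17}\right) 33250 = \left(- \frac{435}{187}\right) 33250 = - \frac{14463750}{187}$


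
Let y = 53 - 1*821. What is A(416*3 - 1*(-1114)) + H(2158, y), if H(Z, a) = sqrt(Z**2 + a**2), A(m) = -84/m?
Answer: -42/1181 + 2*sqrt(1311697) ≈ 2290.6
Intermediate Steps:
y = -768 (y = 53 - 821 = -768)
A(416*3 - 1*(-1114)) + H(2158, y) = -84/(416*3 - 1*(-1114)) + sqrt(2158**2 + (-768)**2) = -84/(1248 + 1114) + sqrt(4656964 + 589824) = -84/2362 + sqrt(5246788) = -84*1/2362 + 2*sqrt(1311697) = -42/1181 + 2*sqrt(1311697)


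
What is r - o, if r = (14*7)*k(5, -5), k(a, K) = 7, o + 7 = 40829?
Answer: -40136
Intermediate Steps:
o = 40822 (o = -7 + 40829 = 40822)
r = 686 (r = (14*7)*7 = 98*7 = 686)
r - o = 686 - 1*40822 = 686 - 40822 = -40136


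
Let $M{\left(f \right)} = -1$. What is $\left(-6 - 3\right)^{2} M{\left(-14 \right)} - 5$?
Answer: $-86$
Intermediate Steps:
$\left(-6 - 3\right)^{2} M{\left(-14 \right)} - 5 = \left(-6 - 3\right)^{2} \left(-1\right) - 5 = \left(-9\right)^{2} \left(-1\right) - 5 = 81 \left(-1\right) - 5 = -81 - 5 = -86$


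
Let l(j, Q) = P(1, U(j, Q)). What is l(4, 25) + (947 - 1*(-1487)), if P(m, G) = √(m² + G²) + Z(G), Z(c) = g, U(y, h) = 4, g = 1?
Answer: 2435 + √17 ≈ 2439.1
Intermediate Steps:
Z(c) = 1
P(m, G) = 1 + √(G² + m²) (P(m, G) = √(m² + G²) + 1 = √(G² + m²) + 1 = 1 + √(G² + m²))
l(j, Q) = 1 + √17 (l(j, Q) = 1 + √(4² + 1²) = 1 + √(16 + 1) = 1 + √17)
l(4, 25) + (947 - 1*(-1487)) = (1 + √17) + (947 - 1*(-1487)) = (1 + √17) + (947 + 1487) = (1 + √17) + 2434 = 2435 + √17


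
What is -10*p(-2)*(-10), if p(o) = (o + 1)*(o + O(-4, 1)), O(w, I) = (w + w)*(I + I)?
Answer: 1800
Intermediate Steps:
O(w, I) = 4*I*w (O(w, I) = (2*w)*(2*I) = 4*I*w)
p(o) = (1 + o)*(-16 + o) (p(o) = (o + 1)*(o + 4*1*(-4)) = (1 + o)*(o - 16) = (1 + o)*(-16 + o))
-10*p(-2)*(-10) = -10*(-16 + (-2)² - 15*(-2))*(-10) = -10*(-16 + 4 + 30)*(-10) = -10*18*(-10) = -180*(-10) = 1800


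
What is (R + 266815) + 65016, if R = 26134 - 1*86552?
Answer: 271413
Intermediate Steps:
R = -60418 (R = 26134 - 86552 = -60418)
(R + 266815) + 65016 = (-60418 + 266815) + 65016 = 206397 + 65016 = 271413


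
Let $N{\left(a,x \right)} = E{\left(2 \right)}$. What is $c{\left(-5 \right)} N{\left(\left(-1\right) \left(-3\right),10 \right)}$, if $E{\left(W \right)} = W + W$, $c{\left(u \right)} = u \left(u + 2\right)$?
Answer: $60$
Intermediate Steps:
$c{\left(u \right)} = u \left(2 + u\right)$
$E{\left(W \right)} = 2 W$
$N{\left(a,x \right)} = 4$ ($N{\left(a,x \right)} = 2 \cdot 2 = 4$)
$c{\left(-5 \right)} N{\left(\left(-1\right) \left(-3\right),10 \right)} = - 5 \left(2 - 5\right) 4 = \left(-5\right) \left(-3\right) 4 = 15 \cdot 4 = 60$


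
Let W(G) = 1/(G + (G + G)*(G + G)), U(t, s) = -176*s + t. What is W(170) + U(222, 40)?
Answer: -789319859/115770 ≈ -6818.0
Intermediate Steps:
U(t, s) = t - 176*s
W(G) = 1/(G + 4*G**2) (W(G) = 1/(G + (2*G)*(2*G)) = 1/(G + 4*G**2))
W(170) + U(222, 40) = 1/(170*(1 + 4*170)) + (222 - 176*40) = 1/(170*(1 + 680)) + (222 - 7040) = (1/170)/681 - 6818 = (1/170)*(1/681) - 6818 = 1/115770 - 6818 = -789319859/115770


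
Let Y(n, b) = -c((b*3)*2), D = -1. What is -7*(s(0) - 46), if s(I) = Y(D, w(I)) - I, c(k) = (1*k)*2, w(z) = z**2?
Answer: 322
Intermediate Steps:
c(k) = 2*k (c(k) = k*2 = 2*k)
Y(n, b) = -12*b (Y(n, b) = -2*(b*3)*2 = -2*(3*b)*2 = -2*6*b = -12*b)
s(I) = -I - 12*I**2 (s(I) = -12*I**2 - I = -I - 12*I**2)
-7*(s(0) - 46) = -7*(0*(-1 - 12*0) - 46) = -7*(0*(-1 + 0) - 46) = -7*(0*(-1) - 46) = -7*(0 - 46) = -7*(-46) = 322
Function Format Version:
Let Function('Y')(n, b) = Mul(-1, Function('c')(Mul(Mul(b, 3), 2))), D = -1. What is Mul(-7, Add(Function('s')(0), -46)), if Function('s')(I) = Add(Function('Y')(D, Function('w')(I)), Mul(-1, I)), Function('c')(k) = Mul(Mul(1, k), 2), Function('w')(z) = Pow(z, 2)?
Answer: 322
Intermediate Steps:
Function('c')(k) = Mul(2, k) (Function('c')(k) = Mul(k, 2) = Mul(2, k))
Function('Y')(n, b) = Mul(-12, b) (Function('Y')(n, b) = Mul(-1, Mul(2, Mul(Mul(b, 3), 2))) = Mul(-1, Mul(2, Mul(Mul(3, b), 2))) = Mul(-1, Mul(2, Mul(6, b))) = Mul(-1, Mul(12, b)) = Mul(-12, b))
Function('s')(I) = Add(Mul(-1, I), Mul(-12, Pow(I, 2))) (Function('s')(I) = Add(Mul(-12, Pow(I, 2)), Mul(-1, I)) = Add(Mul(-1, I), Mul(-12, Pow(I, 2))))
Mul(-7, Add(Function('s')(0), -46)) = Mul(-7, Add(Mul(0, Add(-1, Mul(-12, 0))), -46)) = Mul(-7, Add(Mul(0, Add(-1, 0)), -46)) = Mul(-7, Add(Mul(0, -1), -46)) = Mul(-7, Add(0, -46)) = Mul(-7, -46) = 322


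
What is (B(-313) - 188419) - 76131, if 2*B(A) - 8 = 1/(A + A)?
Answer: -331211593/1252 ≈ -2.6455e+5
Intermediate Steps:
B(A) = 4 + 1/(4*A) (B(A) = 4 + 1/(2*(A + A)) = 4 + 1/(2*((2*A))) = 4 + (1/(2*A))/2 = 4 + 1/(4*A))
(B(-313) - 188419) - 76131 = ((4 + (1/4)/(-313)) - 188419) - 76131 = ((4 + (1/4)*(-1/313)) - 188419) - 76131 = ((4 - 1/1252) - 188419) - 76131 = (5007/1252 - 188419) - 76131 = -235895581/1252 - 76131 = -331211593/1252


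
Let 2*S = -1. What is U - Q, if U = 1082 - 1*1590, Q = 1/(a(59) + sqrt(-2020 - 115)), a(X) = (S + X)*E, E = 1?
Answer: -11292566/22229 + 4*I*sqrt(2135)/22229 ≈ -508.01 + 0.0083145*I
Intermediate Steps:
S = -1/2 (S = (1/2)*(-1) = -1/2 ≈ -0.50000)
a(X) = -1/2 + X (a(X) = (-1/2 + X)*1 = -1/2 + X)
Q = 1/(117/2 + I*sqrt(2135)) (Q = 1/((-1/2 + 59) + sqrt(-2020 - 115)) = 1/(117/2 + sqrt(-2135)) = 1/(117/2 + I*sqrt(2135)) ≈ 0.010527 - 0.0083145*I)
U = -508 (U = 1082 - 1590 = -508)
U - Q = -508 - (234/22229 - 4*I*sqrt(2135)/22229) = -508 + (-234/22229 + 4*I*sqrt(2135)/22229) = -11292566/22229 + 4*I*sqrt(2135)/22229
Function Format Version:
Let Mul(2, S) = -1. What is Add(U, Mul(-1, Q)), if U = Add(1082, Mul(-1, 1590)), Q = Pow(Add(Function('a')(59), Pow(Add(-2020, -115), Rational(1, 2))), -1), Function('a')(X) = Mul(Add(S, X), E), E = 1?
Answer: Add(Rational(-11292566, 22229), Mul(Rational(4, 22229), I, Pow(2135, Rational(1, 2)))) ≈ Add(-508.01, Mul(0.0083145, I))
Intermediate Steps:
S = Rational(-1, 2) (S = Mul(Rational(1, 2), -1) = Rational(-1, 2) ≈ -0.50000)
Function('a')(X) = Add(Rational(-1, 2), X) (Function('a')(X) = Mul(Add(Rational(-1, 2), X), 1) = Add(Rational(-1, 2), X))
Q = Pow(Add(Rational(117, 2), Mul(I, Pow(2135, Rational(1, 2)))), -1) (Q = Pow(Add(Add(Rational(-1, 2), 59), Pow(Add(-2020, -115), Rational(1, 2))), -1) = Pow(Add(Rational(117, 2), Pow(-2135, Rational(1, 2))), -1) = Pow(Add(Rational(117, 2), Mul(I, Pow(2135, Rational(1, 2)))), -1) ≈ Add(0.010527, Mul(-0.0083145, I)))
U = -508 (U = Add(1082, -1590) = -508)
Add(U, Mul(-1, Q)) = Add(-508, Mul(-1, Add(Rational(234, 22229), Mul(Rational(-4, 22229), I, Pow(2135, Rational(1, 2)))))) = Add(-508, Add(Rational(-234, 22229), Mul(Rational(4, 22229), I, Pow(2135, Rational(1, 2))))) = Add(Rational(-11292566, 22229), Mul(Rational(4, 22229), I, Pow(2135, Rational(1, 2))))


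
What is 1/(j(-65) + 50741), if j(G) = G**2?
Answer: 1/54966 ≈ 1.8193e-5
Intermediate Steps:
1/(j(-65) + 50741) = 1/((-65)**2 + 50741) = 1/(4225 + 50741) = 1/54966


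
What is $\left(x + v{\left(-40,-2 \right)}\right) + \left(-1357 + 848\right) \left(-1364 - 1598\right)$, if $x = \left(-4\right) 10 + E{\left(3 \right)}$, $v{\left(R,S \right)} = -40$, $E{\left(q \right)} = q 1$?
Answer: $1507581$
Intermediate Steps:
$E{\left(q \right)} = q$
$x = -37$ ($x = \left(-4\right) 10 + 3 = -40 + 3 = -37$)
$\left(x + v{\left(-40,-2 \right)}\right) + \left(-1357 + 848\right) \left(-1364 - 1598\right) = \left(-37 - 40\right) + \left(-1357 + 848\right) \left(-1364 - 1598\right) = -77 - -1507658 = -77 + 1507658 = 1507581$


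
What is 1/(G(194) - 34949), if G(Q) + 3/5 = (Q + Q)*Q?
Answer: 5/201612 ≈ 2.4800e-5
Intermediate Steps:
G(Q) = -⅗ + 2*Q² (G(Q) = -⅗ + (Q + Q)*Q = -⅗ + (2*Q)*Q = -⅗ + 2*Q²)
1/(G(194) - 34949) = 1/((-⅗ + 2*194²) - 34949) = 1/((-⅗ + 2*37636) - 34949) = 1/((-⅗ + 75272) - 34949) = 1/(376357/5 - 34949) = 1/(201612/5) = 5/201612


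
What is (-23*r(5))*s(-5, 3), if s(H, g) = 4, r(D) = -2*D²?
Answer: 4600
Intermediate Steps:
(-23*r(5))*s(-5, 3) = -(-46)*5²*4 = -(-46)*25*4 = -23*(-50)*4 = 1150*4 = 4600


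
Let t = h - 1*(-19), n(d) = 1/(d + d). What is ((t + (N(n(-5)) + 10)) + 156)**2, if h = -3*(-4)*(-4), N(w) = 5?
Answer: 20164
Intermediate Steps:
n(d) = 1/(2*d)
h = -48 (h = 12*(-4) = -48)
t = -29 (t = -48 - 1*(-19) = -48 + 19 = -29)
((t + (N(n(-5)) + 10)) + 156)**2 = ((-29 + (5 + 10)) + 156)**2 = ((-29 + 15) + 156)**2 = (-14 + 156)**2 = 142**2 = 20164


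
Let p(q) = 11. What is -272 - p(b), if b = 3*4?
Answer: -283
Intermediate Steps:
b = 12
-272 - p(b) = -272 - 1*11 = -272 - 11 = -283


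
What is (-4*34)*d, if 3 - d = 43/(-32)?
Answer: -2363/4 ≈ -590.75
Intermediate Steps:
d = 139/32 (d = 3 - 43/(-32) = 3 - 43*(-1)/32 = 3 - 1*(-43/32) = 3 + 43/32 = 139/32 ≈ 4.3438)
(-4*34)*d = -4*34*(139/32) = -136*139/32 = -2363/4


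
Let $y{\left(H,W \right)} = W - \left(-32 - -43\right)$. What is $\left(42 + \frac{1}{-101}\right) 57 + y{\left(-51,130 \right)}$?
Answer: $\frac{253756}{101} \approx 2512.4$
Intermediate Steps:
$y{\left(H,W \right)} = -11 + W$ ($y{\left(H,W \right)} = W - \left(-32 + 43\right) = W - 11 = -11 + W$)
$\left(42 + \frac{1}{-101}\right) 57 + y{\left(-51,130 \right)} = \left(42 + \frac{1}{-101}\right) 57 + \left(-11 + 130\right) = \left(42 - \frac{1}{101}\right) 57 + 119 = \frac{4241}{101} \cdot 57 + 119 = \frac{241737}{101} + 119 = \frac{253756}{101}$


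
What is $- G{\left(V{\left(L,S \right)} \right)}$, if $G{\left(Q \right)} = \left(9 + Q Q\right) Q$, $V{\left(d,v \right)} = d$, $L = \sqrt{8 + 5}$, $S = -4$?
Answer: $- 22 \sqrt{13} \approx -79.322$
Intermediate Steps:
$L = \sqrt{13} \approx 3.6056$
$G{\left(Q \right)} = Q \left(9 + Q^{2}\right)$ ($G{\left(Q \right)} = \left(9 + Q^{2}\right) Q = Q \left(9 + Q^{2}\right)$)
$- G{\left(V{\left(L,S \right)} \right)} = - \sqrt{13} \left(9 + \left(\sqrt{13}\right)^{2}\right) = - \sqrt{13} \left(9 + 13\right) = - \sqrt{13} \cdot 22 = - 22 \sqrt{13}$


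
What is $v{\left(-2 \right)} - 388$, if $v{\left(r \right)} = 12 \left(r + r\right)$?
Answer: $-436$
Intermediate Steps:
$v{\left(r \right)} = 24 r$ ($v{\left(r \right)} = 12 \cdot 2 r = 24 r$)
$v{\left(-2 \right)} - 388 = 24 \left(-2\right) - 388 = -48 - 388 = -436$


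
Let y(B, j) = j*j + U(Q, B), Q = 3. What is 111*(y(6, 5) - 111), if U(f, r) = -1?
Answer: -9657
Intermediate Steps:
y(B, j) = -1 + j**2 (y(B, j) = j*j - 1 = j**2 - 1 = -1 + j**2)
111*(y(6, 5) - 111) = 111*((-1 + 5**2) - 111) = 111*((-1 + 25) - 111) = 111*(24 - 111) = 111*(-87) = -9657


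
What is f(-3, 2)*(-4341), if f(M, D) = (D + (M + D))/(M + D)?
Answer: 4341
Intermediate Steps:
f(M, D) = (M + 2*D)/(D + M) (f(M, D) = (D + (D + M))/(D + M) = (M + 2*D)/(D + M))
f(-3, 2)*(-4341) = ((-3 + 2*2)/(2 - 3))*(-4341) = ((-3 + 4)/(-1))*(-4341) = -1*1*(-4341) = -1*(-4341) = 4341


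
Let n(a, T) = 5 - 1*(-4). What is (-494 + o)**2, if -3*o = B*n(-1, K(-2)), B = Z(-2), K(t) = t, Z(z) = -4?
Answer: 232324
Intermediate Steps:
n(a, T) = 9 (n(a, T) = 5 + 4 = 9)
B = -4
o = 12 (o = -(-4)*9/3 = -1/3*(-36) = 12)
(-494 + o)**2 = (-494 + 12)**2 = (-482)**2 = 232324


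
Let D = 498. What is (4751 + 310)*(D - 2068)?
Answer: -7945770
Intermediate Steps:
(4751 + 310)*(D - 2068) = (4751 + 310)*(498 - 2068) = 5061*(-1570) = -7945770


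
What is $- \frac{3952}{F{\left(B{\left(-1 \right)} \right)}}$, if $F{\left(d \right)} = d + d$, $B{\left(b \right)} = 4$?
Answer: $-494$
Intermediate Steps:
$F{\left(d \right)} = 2 d$
$- \frac{3952}{F{\left(B{\left(-1 \right)} \right)}} = - \frac{3952}{2 \cdot 4} = - \frac{3952}{8} = \left(-3952\right) \frac{1}{8} = -494$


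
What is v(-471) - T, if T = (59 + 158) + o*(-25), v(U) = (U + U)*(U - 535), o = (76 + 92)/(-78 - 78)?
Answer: 12316305/13 ≈ 9.4741e+5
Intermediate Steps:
o = -14/13 (o = 168/(-156) = 168*(-1/156) = -14/13 ≈ -1.0769)
v(U) = 2*U*(-535 + U) (v(U) = (2*U)*(-535 + U) = 2*U*(-535 + U))
T = 3171/13 (T = (59 + 158) - 14/13*(-25) = 217 + 350/13 = 3171/13 ≈ 243.92)
v(-471) - T = 2*(-471)*(-535 - 471) - 1*3171/13 = 2*(-471)*(-1006) - 3171/13 = 947652 - 3171/13 = 12316305/13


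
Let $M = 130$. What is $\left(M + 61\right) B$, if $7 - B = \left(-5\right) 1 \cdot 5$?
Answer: $6112$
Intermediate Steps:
$B = 32$ ($B = 7 - \left(-5\right) 1 \cdot 5 = 7 - \left(-5\right) 5 = 7 - -25 = 7 + 25 = 32$)
$\left(M + 61\right) B = \left(130 + 61\right) 32 = 191 \cdot 32 = 6112$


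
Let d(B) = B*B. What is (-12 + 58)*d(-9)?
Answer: 3726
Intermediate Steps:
d(B) = B**2
(-12 + 58)*d(-9) = (-12 + 58)*(-9)**2 = 46*81 = 3726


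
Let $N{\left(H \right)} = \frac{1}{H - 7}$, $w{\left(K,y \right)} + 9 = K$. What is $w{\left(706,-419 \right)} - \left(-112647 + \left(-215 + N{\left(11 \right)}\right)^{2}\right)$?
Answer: $\frac{1075623}{16} \approx 67227.0$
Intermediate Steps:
$w{\left(K,y \right)} = -9 + K$
$N{\left(H \right)} = \frac{1}{-7 + H}$ ($N{\left(H \right)} = \frac{1}{H - 7} = \frac{1}{-7 + H}$)
$w{\left(706,-419 \right)} - \left(-112647 + \left(-215 + N{\left(11 \right)}\right)^{2}\right) = \left(-9 + 706\right) - \left(-112647 + \left(-215 + \frac{1}{-7 + 11}\right)^{2}\right) = 697 - \left(-112647 + \left(-215 + \frac{1}{4}\right)^{2}\right) = 697 - \left(-112647 + \left(- \frac{859}{4}\right)^{2}\right) = 697 - \left(-112647 + \frac{737881}{16}\right) = 697 - - \frac{1064471}{16} = 697 + \frac{1064471}{16} = \frac{1075623}{16}$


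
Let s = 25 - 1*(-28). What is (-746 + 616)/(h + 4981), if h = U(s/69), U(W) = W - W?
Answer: -130/4981 ≈ -0.026099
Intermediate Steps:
s = 53 (s = 25 + 28 = 53)
U(W) = 0
h = 0
(-746 + 616)/(h + 4981) = (-746 + 616)/(0 + 4981) = -130/4981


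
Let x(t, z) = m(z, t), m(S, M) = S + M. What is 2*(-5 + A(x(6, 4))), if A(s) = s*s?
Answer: 190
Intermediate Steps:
m(S, M) = M + S
x(t, z) = t + z
A(s) = s**2
2*(-5 + A(x(6, 4))) = 2*(-5 + (6 + 4)**2) = 2*(-5 + 10**2) = 2*(-5 + 100) = 2*95 = 190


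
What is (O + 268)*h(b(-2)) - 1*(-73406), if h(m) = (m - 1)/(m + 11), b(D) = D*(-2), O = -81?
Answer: 367217/5 ≈ 73443.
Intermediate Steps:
b(D) = -2*D
h(m) = (-1 + m)/(11 + m)
(O + 268)*h(b(-2)) - 1*(-73406) = (-81 + 268)*((-1 - 2*(-2))/(11 - 2*(-2))) - 1*(-73406) = 187*((-1 + 4)/(11 + 4)) + 73406 = 187*(3/15) + 73406 = 187*((1/15)*3) + 73406 = 187*(⅕) + 73406 = 187/5 + 73406 = 367217/5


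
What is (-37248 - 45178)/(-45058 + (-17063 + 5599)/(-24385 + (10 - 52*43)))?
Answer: 1096719143/599513487 ≈ 1.8293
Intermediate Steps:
(-37248 - 45178)/(-45058 + (-17063 + 5599)/(-24385 + (10 - 52*43))) = -82426/(-45058 - 11464/(-24385 + (10 - 2236))) = -82426/(-45058 - 11464/(-24385 - 2226)) = -82426/(-45058 - 11464/(-26611)) = -82426/(-45058 - 11464*(-1/26611)) = -82426/(-45058 + 11464/26611) = -82426/(-1199026974/26611) = -82426*(-26611/1199026974) = 1096719143/599513487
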